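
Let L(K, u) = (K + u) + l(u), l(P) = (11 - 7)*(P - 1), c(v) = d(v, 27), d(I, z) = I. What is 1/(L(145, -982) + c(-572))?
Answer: -1/5341 ≈ -0.00018723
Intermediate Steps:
c(v) = v
l(P) = -4 + 4*P (l(P) = 4*(-1 + P) = -4 + 4*P)
L(K, u) = -4 + K + 5*u (L(K, u) = (K + u) + (-4 + 4*u) = -4 + K + 5*u)
1/(L(145, -982) + c(-572)) = 1/((-4 + 145 + 5*(-982)) - 572) = 1/((-4 + 145 - 4910) - 572) = 1/(-4769 - 572) = 1/(-5341) = -1/5341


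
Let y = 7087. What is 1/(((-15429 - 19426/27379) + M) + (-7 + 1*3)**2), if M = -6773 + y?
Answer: -2489/37583177 ≈ -6.6226e-5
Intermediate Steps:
M = 314 (M = -6773 + 7087 = 314)
1/(((-15429 - 19426/27379) + M) + (-7 + 1*3)**2) = 1/(((-15429 - 19426/27379) + 314) + (-7 + 1*3)**2) = 1/(((-15429 - 19426*1/27379) + 314) + (-7 + 3)**2) = 1/(((-15429 - 1766/2489) + 314) + (-4)**2) = 1/((-38404547/2489 + 314) + 16) = 1/(-37623001/2489 + 16) = 1/(-37583177/2489) = -2489/37583177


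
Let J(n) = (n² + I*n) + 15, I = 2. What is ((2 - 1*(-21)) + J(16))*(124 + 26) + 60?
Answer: 48960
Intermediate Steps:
J(n) = 15 + n² + 2*n (J(n) = (n² + 2*n) + 15 = 15 + n² + 2*n)
((2 - 1*(-21)) + J(16))*(124 + 26) + 60 = ((2 - 1*(-21)) + (15 + 16² + 2*16))*(124 + 26) + 60 = ((2 + 21) + (15 + 256 + 32))*150 + 60 = (23 + 303)*150 + 60 = 326*150 + 60 = 48900 + 60 = 48960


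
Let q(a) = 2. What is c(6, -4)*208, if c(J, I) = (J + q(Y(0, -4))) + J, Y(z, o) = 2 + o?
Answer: 2912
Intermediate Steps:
c(J, I) = 2 + 2*J (c(J, I) = (J + 2) + J = (2 + J) + J = 2 + 2*J)
c(6, -4)*208 = (2 + 2*6)*208 = (2 + 12)*208 = 14*208 = 2912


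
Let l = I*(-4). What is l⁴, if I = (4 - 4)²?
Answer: 0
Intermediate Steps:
I = 0 (I = 0² = 0)
l = 0 (l = 0*(-4) = 0)
l⁴ = 0⁴ = 0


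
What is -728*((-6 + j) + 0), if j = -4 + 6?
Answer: 2912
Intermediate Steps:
j = 2
-728*((-6 + j) + 0) = -728*((-6 + 2) + 0) = -728*(-4 + 0) = -728*(-4) = 2912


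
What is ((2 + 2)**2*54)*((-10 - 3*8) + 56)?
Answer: 19008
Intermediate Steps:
((2 + 2)**2*54)*((-10 - 3*8) + 56) = (4**2*54)*((-10 - 24) + 56) = (16*54)*(-34 + 56) = 864*22 = 19008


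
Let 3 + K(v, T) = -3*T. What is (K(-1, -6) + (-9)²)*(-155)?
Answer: -14880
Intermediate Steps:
K(v, T) = -3 - 3*T
(K(-1, -6) + (-9)²)*(-155) = ((-3 - 3*(-6)) + (-9)²)*(-155) = ((-3 + 18) + 81)*(-155) = (15 + 81)*(-155) = 96*(-155) = -14880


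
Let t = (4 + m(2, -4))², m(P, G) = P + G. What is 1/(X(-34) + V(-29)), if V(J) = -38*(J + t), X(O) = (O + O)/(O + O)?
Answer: 1/951 ≈ 0.0010515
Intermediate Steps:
m(P, G) = G + P
t = 4 (t = (4 + (-4 + 2))² = (4 - 2)² = 2² = 4)
X(O) = 1 (X(O) = (2*O)/((2*O)) = (2*O)*(1/(2*O)) = 1)
V(J) = -152 - 38*J (V(J) = -38*(J + 4) = -38*(4 + J) = -152 - 38*J)
1/(X(-34) + V(-29)) = 1/(1 + (-152 - 38*(-29))) = 1/(1 + (-152 + 1102)) = 1/(1 + 950) = 1/951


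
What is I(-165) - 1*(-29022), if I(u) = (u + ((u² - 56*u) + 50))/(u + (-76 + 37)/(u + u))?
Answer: 522373514/18137 ≈ 28802.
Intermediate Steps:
I(u) = (50 + u² - 55*u)/(u - 39/(2*u)) (I(u) = (u + (50 + u² - 56*u))/(u - 39*1/(2*u)) = (50 + u² - 55*u)/(u - 39/(2*u)))
I(-165) - 1*(-29022) = 2*(-165)*(50 + (-165)² - 55*(-165))/(-39 + 2*(-165)²) - 1*(-29022) = 2*(-165)*(50 + 27225 + 9075)/(-39 + 2*27225) + 29022 = 2*(-165)*36350/(-39 + 54450) + 29022 = 2*(-165)*36350/54411 + 29022 = 2*(-165)*(1/54411)*36350 + 29022 = -3998500/18137 + 29022 = 522373514/18137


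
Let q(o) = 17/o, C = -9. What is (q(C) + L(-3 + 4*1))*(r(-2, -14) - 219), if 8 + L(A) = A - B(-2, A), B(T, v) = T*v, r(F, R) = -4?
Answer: 13826/9 ≈ 1536.2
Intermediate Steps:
L(A) = -8 + 3*A (L(A) = -8 + (A - (-2)*A) = -8 + (A + 2*A) = -8 + 3*A)
(q(C) + L(-3 + 4*1))*(r(-2, -14) - 219) = (17/(-9) + (-8 + 3*(-3 + 4*1)))*(-4 - 219) = (17*(-1/9) + (-8 + 3*(-3 + 4)))*(-223) = (-17/9 + (-8 + 3*1))*(-223) = (-17/9 + (-8 + 3))*(-223) = (-17/9 - 5)*(-223) = -62/9*(-223) = 13826/9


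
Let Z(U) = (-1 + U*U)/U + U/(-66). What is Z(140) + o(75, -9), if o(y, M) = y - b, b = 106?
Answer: 493747/4620 ≈ 106.87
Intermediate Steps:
Z(U) = -U/66 + (-1 + U²)/U (Z(U) = (-1 + U²)/U + U*(-1/66) = (-1 + U²)/U - U/66 = -U/66 + (-1 + U²)/U)
o(y, M) = -106 + y (o(y, M) = y - 1*106 = y - 106 = -106 + y)
Z(140) + o(75, -9) = (-1/140 + (65/66)*140) + (-106 + 75) = (-1*1/140 + 4550/33) - 31 = (-1/140 + 4550/33) - 31 = 636967/4620 - 31 = 493747/4620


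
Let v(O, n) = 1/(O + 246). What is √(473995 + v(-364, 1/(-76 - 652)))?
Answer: 3*√733322918/118 ≈ 688.47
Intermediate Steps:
v(O, n) = 1/(246 + O)
√(473995 + v(-364, 1/(-76 - 652))) = √(473995 + 1/(246 - 364)) = √(473995 + 1/(-118)) = √(473995 - 1/118) = √(55931409/118) = 3*√733322918/118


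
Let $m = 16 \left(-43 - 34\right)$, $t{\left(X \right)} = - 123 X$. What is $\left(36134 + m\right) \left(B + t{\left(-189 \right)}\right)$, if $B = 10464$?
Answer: $1176581322$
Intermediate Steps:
$m = -1232$ ($m = 16 \left(-77\right) = -1232$)
$\left(36134 + m\right) \left(B + t{\left(-189 \right)}\right) = \left(36134 - 1232\right) \left(10464 - -23247\right) = 34902 \left(10464 + 23247\right) = 34902 \cdot 33711 = 1176581322$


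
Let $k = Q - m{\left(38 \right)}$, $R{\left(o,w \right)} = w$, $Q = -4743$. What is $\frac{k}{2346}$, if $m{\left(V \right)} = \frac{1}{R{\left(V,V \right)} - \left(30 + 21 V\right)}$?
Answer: $- \frac{3746969}{1853340} \approx -2.0217$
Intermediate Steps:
$m{\left(V \right)} = \frac{1}{-30 - 20 V}$ ($m{\left(V \right)} = \frac{1}{V - \left(30 + 21 V\right)} = \frac{1}{-30 - 20 V}$)
$k = - \frac{3746969}{790}$ ($k = -4743 - - \frac{1}{30 + 20 \cdot 38} = -4743 - - \frac{1}{30 + 760} = -4743 - - \frac{1}{790} = -4743 + \frac{1}{790} = - \frac{3746969}{790} \approx -4743.0$)
$\frac{k}{2346} = - \frac{3746969}{790 \cdot 2346} = \left(- \frac{3746969}{790}\right) \frac{1}{2346} = - \frac{3746969}{1853340}$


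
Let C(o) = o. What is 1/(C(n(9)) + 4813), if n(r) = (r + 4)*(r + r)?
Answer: 1/5047 ≈ 0.00019814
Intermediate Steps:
n(r) = 2*r*(4 + r) (n(r) = (4 + r)*(2*r) = 2*r*(4 + r))
1/(C(n(9)) + 4813) = 1/(2*9*(4 + 9) + 4813) = 1/(2*9*13 + 4813) = 1/(234 + 4813) = 1/5047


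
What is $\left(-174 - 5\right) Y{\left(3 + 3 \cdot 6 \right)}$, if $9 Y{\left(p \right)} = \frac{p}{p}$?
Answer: $- \frac{179}{9} \approx -19.889$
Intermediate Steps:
$Y{\left(p \right)} = \frac{1}{9}$ ($Y{\left(p \right)} = \frac{p \frac{1}{p}}{9} = \frac{1}{9} \cdot 1 = \frac{1}{9}$)
$\left(-174 - 5\right) Y{\left(3 + 3 \cdot 6 \right)} = \left(-174 - 5\right) \frac{1}{9} = \left(-179\right) \frac{1}{9} = - \frac{179}{9}$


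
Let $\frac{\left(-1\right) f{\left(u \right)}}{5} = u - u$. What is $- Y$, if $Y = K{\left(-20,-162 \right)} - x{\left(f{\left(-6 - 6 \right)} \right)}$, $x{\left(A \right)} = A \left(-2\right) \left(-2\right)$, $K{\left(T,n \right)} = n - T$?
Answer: $142$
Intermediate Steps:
$f{\left(u \right)} = 0$ ($f{\left(u \right)} = - 5 \left(u - u\right) = \left(-5\right) 0 = 0$)
$x{\left(A \right)} = 4 A$ ($x{\left(A \right)} = - 2 A \left(-2\right) = 4 A$)
$Y = -142$ ($Y = \left(-162 - -20\right) - 4 \cdot 0 = \left(-162 + 20\right) - 0 = -142 + 0 = -142$)
$- Y = \left(-1\right) \left(-142\right) = 142$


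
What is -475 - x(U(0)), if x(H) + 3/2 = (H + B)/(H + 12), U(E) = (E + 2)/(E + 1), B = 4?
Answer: -6635/14 ≈ -473.93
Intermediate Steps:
U(E) = (2 + E)/(1 + E)
x(H) = -3/2 + (4 + H)/(12 + H) (x(H) = -3/2 + (H + 4)/(H + 12) = -3/2 + (4 + H)/(12 + H))
-475 - x(U(0)) = -475 - (-28 - (2 + 0)/(1 + 0))/(2*(12 + (2 + 0)/(1 + 0))) = -475 - (-28 - 2/1)/(2*(12 + 2/1)) = -475 - (-28 - 2)/(2*(12 + 1*2)) = -475 - (-28 - 1*2)/(2*(12 + 2)) = -475 - (-28 - 2)/(2*14) = -475 - (-30)/(2*14) = -475 - 1*(-15/14) = -475 + 15/14 = -6635/14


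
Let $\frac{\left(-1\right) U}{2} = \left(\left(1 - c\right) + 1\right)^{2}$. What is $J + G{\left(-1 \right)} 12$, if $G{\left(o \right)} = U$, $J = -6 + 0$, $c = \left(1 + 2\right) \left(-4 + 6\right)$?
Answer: $-390$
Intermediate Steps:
$c = 6$ ($c = 3 \cdot 2 = 6$)
$J = -6$
$U = -32$ ($U = - 2 \left(\left(1 - 6\right) + 1\right)^{2} = - 2 \left(-5 + 1\right)^{2} = - 2 \left(-4\right)^{2} = \left(-2\right) 16 = -32$)
$G{\left(o \right)} = -32$
$J + G{\left(-1 \right)} 12 = -6 - 384 = -390$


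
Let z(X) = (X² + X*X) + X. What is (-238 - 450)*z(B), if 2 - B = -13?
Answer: -319920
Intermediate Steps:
B = 15 (B = 2 - 1*(-13) = 2 + 13 = 15)
z(X) = X + 2*X² (z(X) = (X² + X²) + X = 2*X² + X = X + 2*X²)
(-238 - 450)*z(B) = (-238 - 450)*(15*(1 + 2*15)) = -10320*(1 + 30) = -10320*31 = -688*465 = -319920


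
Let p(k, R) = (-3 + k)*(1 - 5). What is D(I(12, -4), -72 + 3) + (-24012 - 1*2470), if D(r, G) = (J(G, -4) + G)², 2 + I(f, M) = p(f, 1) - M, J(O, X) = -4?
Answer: -21153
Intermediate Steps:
p(k, R) = 12 - 4*k (p(k, R) = (-3 + k)*(-4) = 12 - 4*k)
I(f, M) = 10 - M - 4*f (I(f, M) = -2 + ((12 - 4*f) - M) = -2 + (12 - M - 4*f) = 10 - M - 4*f)
D(r, G) = (-4 + G)²
D(I(12, -4), -72 + 3) + (-24012 - 1*2470) = (-4 + (-72 + 3))² + (-24012 - 1*2470) = (-4 - 69)² + (-24012 - 2470) = (-73)² - 26482 = 5329 - 26482 = -21153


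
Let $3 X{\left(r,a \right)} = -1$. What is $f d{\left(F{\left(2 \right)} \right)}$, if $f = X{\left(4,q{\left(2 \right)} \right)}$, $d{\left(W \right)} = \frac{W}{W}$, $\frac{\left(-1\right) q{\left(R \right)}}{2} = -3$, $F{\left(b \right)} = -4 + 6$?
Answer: $- \frac{1}{3} \approx -0.33333$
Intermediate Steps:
$F{\left(b \right)} = 2$
$q{\left(R \right)} = 6$ ($q{\left(R \right)} = \left(-2\right) \left(-3\right) = 6$)
$d{\left(W \right)} = 1$
$X{\left(r,a \right)} = - \frac{1}{3}$ ($X{\left(r,a \right)} = \frac{1}{3} \left(-1\right) = - \frac{1}{3}$)
$f = - \frac{1}{3} \approx -0.33333$
$f d{\left(F{\left(2 \right)} \right)} = \left(- \frac{1}{3}\right) 1 = - \frac{1}{3}$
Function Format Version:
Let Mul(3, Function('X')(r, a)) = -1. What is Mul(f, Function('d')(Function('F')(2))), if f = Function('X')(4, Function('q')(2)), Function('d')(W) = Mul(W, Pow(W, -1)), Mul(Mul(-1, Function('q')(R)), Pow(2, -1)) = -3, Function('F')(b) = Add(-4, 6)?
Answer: Rational(-1, 3) ≈ -0.33333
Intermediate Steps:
Function('F')(b) = 2
Function('q')(R) = 6 (Function('q')(R) = Mul(-2, -3) = 6)
Function('d')(W) = 1
Function('X')(r, a) = Rational(-1, 3) (Function('X')(r, a) = Mul(Rational(1, 3), -1) = Rational(-1, 3))
f = Rational(-1, 3) ≈ -0.33333
Mul(f, Function('d')(Function('F')(2))) = Mul(Rational(-1, 3), 1) = Rational(-1, 3)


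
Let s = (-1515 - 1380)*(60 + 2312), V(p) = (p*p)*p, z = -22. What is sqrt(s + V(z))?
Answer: 2*I*sqrt(1719397) ≈ 2622.5*I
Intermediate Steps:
V(p) = p**3 (V(p) = p**2*p = p**3)
s = -6866940 (s = -2895*2372 = -6866940)
sqrt(s + V(z)) = sqrt(-6866940 + (-22)**3) = sqrt(-6866940 - 10648) = sqrt(-6877588) = 2*I*sqrt(1719397)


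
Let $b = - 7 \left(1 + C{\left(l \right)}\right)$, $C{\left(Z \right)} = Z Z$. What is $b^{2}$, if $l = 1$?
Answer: $196$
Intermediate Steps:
$C{\left(Z \right)} = Z^{2}$
$b = -14$ ($b = - 7 \left(1 + 1^{2}\right) = - 7 \left(1 + 1\right) = \left(-7\right) 2 = -14$)
$b^{2} = \left(-14\right)^{2} = 196$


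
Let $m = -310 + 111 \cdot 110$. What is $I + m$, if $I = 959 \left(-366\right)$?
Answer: $-339094$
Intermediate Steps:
$I = -350994$
$m = 11900$ ($m = -310 + 12210 = 11900$)
$I + m = -350994 + 11900 = -339094$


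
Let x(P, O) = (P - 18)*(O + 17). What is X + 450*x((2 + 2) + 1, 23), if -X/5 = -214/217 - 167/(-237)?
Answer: -12034313605/51429 ≈ -2.3400e+5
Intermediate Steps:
X = 72395/51429 (X = -5*(-214/217 - 167/(-237)) = -5*(-214*1/217 - 167*(-1/237)) = -5*(-214/217 + 167/237) = -5*(-14479/51429) = 72395/51429 ≈ 1.4077)
x(P, O) = (-18 + P)*(17 + O)
X + 450*x((2 + 2) + 1, 23) = 72395/51429 + 450*(-306 - 18*23 + 17*((2 + 2) + 1) + 23*((2 + 2) + 1)) = 72395/51429 + 450*(-306 - 414 + 17*(4 + 1) + 23*(4 + 1)) = 72395/51429 + 450*(-306 - 414 + 17*5 + 23*5) = 72395/51429 + 450*(-306 - 414 + 85 + 115) = 72395/51429 + 450*(-520) = 72395/51429 - 234000 = -12034313605/51429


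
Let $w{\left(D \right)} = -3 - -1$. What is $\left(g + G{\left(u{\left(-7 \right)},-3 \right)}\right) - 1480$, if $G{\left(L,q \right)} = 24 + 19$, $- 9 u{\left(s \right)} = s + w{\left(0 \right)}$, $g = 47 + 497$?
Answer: $-893$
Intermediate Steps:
$g = 544$
$w{\left(D \right)} = -2$ ($w{\left(D \right)} = -3 + 1 = -2$)
$u{\left(s \right)} = \frac{2}{9} - \frac{s}{9}$ ($u{\left(s \right)} = - \frac{s - 2}{9} = - \frac{-2 + s}{9} = \frac{2}{9} - \frac{s}{9}$)
$G{\left(L,q \right)} = 43$
$\left(g + G{\left(u{\left(-7 \right)},-3 \right)}\right) - 1480 = \left(544 + 43\right) - 1480 = 587 - 1480 = -893$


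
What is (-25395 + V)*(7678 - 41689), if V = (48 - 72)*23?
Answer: 882483417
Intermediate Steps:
V = -552 (V = -24*23 = -552)
(-25395 + V)*(7678 - 41689) = (-25395 - 552)*(7678 - 41689) = -25947*(-34011) = 882483417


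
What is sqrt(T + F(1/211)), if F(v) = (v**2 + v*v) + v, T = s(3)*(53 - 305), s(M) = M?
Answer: I*sqrt(33657663)/211 ≈ 27.495*I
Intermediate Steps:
T = -756 (T = 3*(53 - 305) = 3*(-252) = -756)
F(v) = v + 2*v**2 (F(v) = (v**2 + v**2) + v = 2*v**2 + v = v + 2*v**2)
sqrt(T + F(1/211)) = sqrt(-756 + (1 + 2/211)/211) = sqrt(-756 + (1/211)*(213/211)) = sqrt(-756 + 213/44521) = sqrt(-33657663/44521) = I*sqrt(33657663)/211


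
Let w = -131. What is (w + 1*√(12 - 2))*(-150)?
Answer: 19650 - 150*√10 ≈ 19176.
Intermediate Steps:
(w + 1*√(12 - 2))*(-150) = (-131 + 1*√(12 - 2))*(-150) = (-131 + 1*√10)*(-150) = (-131 + √10)*(-150) = 19650 - 150*√10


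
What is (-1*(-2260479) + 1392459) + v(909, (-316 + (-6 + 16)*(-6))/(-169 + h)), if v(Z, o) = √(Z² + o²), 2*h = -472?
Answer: 3652938 + √135530882401/405 ≈ 3.6538e+6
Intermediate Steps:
h = -236 (h = (½)*(-472) = -236)
(-1*(-2260479) + 1392459) + v(909, (-316 + (-6 + 16)*(-6))/(-169 + h)) = (-1*(-2260479) + 1392459) + √(909² + ((-316 + (-6 + 16)*(-6))/(-169 - 236))²) = (2260479 + 1392459) + √(826281 + ((-316 + 10*(-6))/(-405))²) = 3652938 + √(826281 + ((-316 - 60)*(-1/405))²) = 3652938 + √(826281 + (-376*(-1/405))²) = 3652938 + √(826281 + (376/405)²) = 3652938 + √(826281 + 141376/164025) = 3652938 + √(135530882401/164025) = 3652938 + √135530882401/405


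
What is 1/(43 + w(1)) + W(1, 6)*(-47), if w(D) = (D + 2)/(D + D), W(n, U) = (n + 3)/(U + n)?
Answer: -16718/623 ≈ -26.835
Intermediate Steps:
W(n, U) = (3 + n)/(U + n)
w(D) = (2 + D)/(2*D) (w(D) = (2 + D)/((2*D)) = (2 + D)*(1/(2*D)) = (2 + D)/(2*D))
1/(43 + w(1)) + W(1, 6)*(-47) = 1/(43 + (½)*(2 + 1)/1) + ((3 + 1)/(6 + 1))*(-47) = 1/(43 + (½)*1*3) + (4/7)*(-47) = 1/(43 + 3/2) + ((⅐)*4)*(-47) = 1/(89/2) + (4/7)*(-47) = 2/89 - 188/7 = -16718/623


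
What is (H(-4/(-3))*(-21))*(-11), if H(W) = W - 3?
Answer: -385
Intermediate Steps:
H(W) = -3 + W
(H(-4/(-3))*(-21))*(-11) = ((-3 - 4/(-3))*(-21))*(-11) = ((-3 - 4*(-⅓))*(-21))*(-11) = ((-3 + 4/3)*(-21))*(-11) = -5/3*(-21)*(-11) = 35*(-11) = -385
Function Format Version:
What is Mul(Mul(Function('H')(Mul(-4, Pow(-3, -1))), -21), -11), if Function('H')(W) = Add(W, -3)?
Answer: -385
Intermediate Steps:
Function('H')(W) = Add(-3, W)
Mul(Mul(Function('H')(Mul(-4, Pow(-3, -1))), -21), -11) = Mul(Mul(Add(-3, Mul(-4, Pow(-3, -1))), -21), -11) = Mul(Mul(Add(-3, Mul(-4, Rational(-1, 3))), -21), -11) = Mul(Mul(Add(-3, Rational(4, 3)), -21), -11) = Mul(Mul(Rational(-5, 3), -21), -11) = Mul(35, -11) = -385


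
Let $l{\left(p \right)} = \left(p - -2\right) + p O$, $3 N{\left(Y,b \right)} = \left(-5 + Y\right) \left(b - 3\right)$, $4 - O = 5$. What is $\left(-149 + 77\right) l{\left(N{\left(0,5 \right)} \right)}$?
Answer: $-144$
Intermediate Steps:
$O = -1$ ($O = 4 - 5 = -1$)
$N{\left(Y,b \right)} = \frac{\left(-5 + Y\right) \left(-3 + b\right)}{3}$ ($N{\left(Y,b \right)} = \frac{\left(-5 + Y\right) \left(b - 3\right)}{3} = \frac{\left(-5 + Y\right) \left(-3 + b\right)}{3}$)
$l{\left(p \right)} = 2$ ($l{\left(p \right)} = \left(p - -2\right) + p \left(-1\right) = \left(p + 2\right) - p = \left(2 + p\right) - p = 2$)
$\left(-149 + 77\right) l{\left(N{\left(0,5 \right)} \right)} = \left(-149 + 77\right) 2 = \left(-72\right) 2 = -144$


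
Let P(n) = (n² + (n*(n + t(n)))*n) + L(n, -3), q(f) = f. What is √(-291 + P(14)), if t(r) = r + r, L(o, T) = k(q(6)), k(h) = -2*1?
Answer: √8135 ≈ 90.194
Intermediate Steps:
k(h) = -2
L(o, T) = -2
t(r) = 2*r
P(n) = -2 + n² + 3*n³ (P(n) = (n² + (n*(n + 2*n))*n) - 2 = (n² + (n*(3*n))*n) - 2 = (n² + (3*n²)*n) - 2 = (n² + 3*n³) - 2 = -2 + n² + 3*n³)
√(-291 + P(14)) = √(-291 + (-2 + 14² + 3*14³)) = √(-291 + (-2 + 196 + 3*2744)) = √(-291 + (-2 + 196 + 8232)) = √(-291 + 8426) = √8135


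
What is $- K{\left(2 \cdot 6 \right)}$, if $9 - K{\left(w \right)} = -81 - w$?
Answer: $-102$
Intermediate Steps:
$K{\left(w \right)} = 90 + w$ ($K{\left(w \right)} = 9 - \left(-81 - w\right) = 9 + \left(81 + w\right) = 90 + w$)
$- K{\left(2 \cdot 6 \right)} = - (90 + 2 \cdot 6) = - (90 + 12) = \left(-1\right) 102 = -102$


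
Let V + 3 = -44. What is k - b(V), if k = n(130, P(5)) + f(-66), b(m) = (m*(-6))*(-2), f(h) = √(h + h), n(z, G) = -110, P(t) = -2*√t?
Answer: 454 + 2*I*√33 ≈ 454.0 + 11.489*I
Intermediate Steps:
V = -47 (V = -3 - 44 = -47)
f(h) = √2*√h (f(h) = √(2*h) = √2*√h)
b(m) = 12*m (b(m) = -6*m*(-2) = 12*m)
k = -110 + 2*I*√33 (k = -110 + √2*√(-66) = -110 + √2*(I*√66) = -110 + 2*I*√33 ≈ -110.0 + 11.489*I)
k - b(V) = (-110 + 2*I*√33) - 12*(-47) = (-110 + 2*I*√33) - 1*(-564) = (-110 + 2*I*√33) + 564 = 454 + 2*I*√33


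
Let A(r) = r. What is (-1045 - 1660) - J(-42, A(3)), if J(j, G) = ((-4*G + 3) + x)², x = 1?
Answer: -2769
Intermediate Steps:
J(j, G) = (4 - 4*G)² (J(j, G) = ((-4*G + 3) + 1)² = ((3 - 4*G) + 1)² = (4 - 4*G)²)
(-1045 - 1660) - J(-42, A(3)) = (-1045 - 1660) - 16*(1 - 1*3)² = -2705 - 16*(1 - 3)² = -2705 - 16*(-2)² = -2705 - 16*4 = -2705 - 1*64 = -2705 - 64 = -2769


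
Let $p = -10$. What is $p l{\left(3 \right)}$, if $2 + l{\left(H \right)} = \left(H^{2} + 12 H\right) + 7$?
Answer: $-500$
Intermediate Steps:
$l{\left(H \right)} = 5 + H^{2} + 12 H$ ($l{\left(H \right)} = -2 + \left(\left(H^{2} + 12 H\right) + 7\right) = -2 + \left(7 + H^{2} + 12 H\right) = 5 + H^{2} + 12 H$)
$p l{\left(3 \right)} = - 10 \left(5 + 3^{2} + 12 \cdot 3\right) = - 10 \left(5 + 9 + 36\right) = \left(-10\right) 50 = -500$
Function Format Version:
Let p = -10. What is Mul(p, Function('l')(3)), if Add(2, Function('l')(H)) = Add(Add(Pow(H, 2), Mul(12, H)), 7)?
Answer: -500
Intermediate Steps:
Function('l')(H) = Add(5, Pow(H, 2), Mul(12, H)) (Function('l')(H) = Add(-2, Add(Add(Pow(H, 2), Mul(12, H)), 7)) = Add(-2, Add(7, Pow(H, 2), Mul(12, H))) = Add(5, Pow(H, 2), Mul(12, H)))
Mul(p, Function('l')(3)) = Mul(-10, Add(5, Pow(3, 2), Mul(12, 3))) = Mul(-10, Add(5, 9, 36)) = Mul(-10, 50) = -500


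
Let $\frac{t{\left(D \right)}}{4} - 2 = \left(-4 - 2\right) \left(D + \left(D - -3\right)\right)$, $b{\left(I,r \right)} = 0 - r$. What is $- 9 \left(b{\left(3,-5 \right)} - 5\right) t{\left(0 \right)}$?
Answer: $0$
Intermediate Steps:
$b{\left(I,r \right)} = - r$
$t{\left(D \right)} = -64 - 48 D$ ($t{\left(D \right)} = 8 + 4 \left(-4 - 2\right) \left(D + \left(D - -3\right)\right) = 8 + 4 \left(- 6 \left(D + \left(D + 3\right)\right)\right) = 8 + 4 \left(- 6 \left(D + \left(3 + D\right)\right)\right) = 8 + 4 \left(- 6 \left(3 + 2 D\right)\right) = 8 + 4 \left(-18 - 12 D\right) = 8 - \left(72 + 48 D\right) = -64 - 48 D$)
$- 9 \left(b{\left(3,-5 \right)} - 5\right) t{\left(0 \right)} = - 9 \left(\left(-1\right) \left(-5\right) - 5\right) \left(-64 - 0\right) = - 9 \left(5 - 5\right) \left(-64 + 0\right) = \left(-9\right) 0 \left(-64\right) = 0 \left(-64\right) = 0$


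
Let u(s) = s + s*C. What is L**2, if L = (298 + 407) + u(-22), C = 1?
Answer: 436921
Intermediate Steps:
u(s) = 2*s (u(s) = s + s*1 = s + s = 2*s)
L = 661 (L = (298 + 407) + 2*(-22) = 705 - 44 = 661)
L**2 = 661**2 = 436921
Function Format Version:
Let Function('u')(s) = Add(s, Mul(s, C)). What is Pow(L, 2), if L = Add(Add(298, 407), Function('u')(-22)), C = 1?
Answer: 436921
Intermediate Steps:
Function('u')(s) = Mul(2, s) (Function('u')(s) = Add(s, Mul(s, 1)) = Add(s, s) = Mul(2, s))
L = 661 (L = Add(Add(298, 407), Mul(2, -22)) = Add(705, -44) = 661)
Pow(L, 2) = Pow(661, 2) = 436921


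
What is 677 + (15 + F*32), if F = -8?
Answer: 436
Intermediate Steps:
677 + (15 + F*32) = 677 + (15 - 8*32) = 677 + (15 - 256) = 677 - 241 = 436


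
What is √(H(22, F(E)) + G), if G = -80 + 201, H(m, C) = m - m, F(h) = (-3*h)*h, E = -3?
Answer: 11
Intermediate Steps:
F(h) = -3*h²
H(m, C) = 0
G = 121
√(H(22, F(E)) + G) = √(0 + 121) = √121 = 11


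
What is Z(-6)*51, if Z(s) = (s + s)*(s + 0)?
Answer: 3672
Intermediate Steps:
Z(s) = 2*s**2 (Z(s) = (2*s)*s = 2*s**2)
Z(-6)*51 = (2*(-6)**2)*51 = (2*36)*51 = 72*51 = 3672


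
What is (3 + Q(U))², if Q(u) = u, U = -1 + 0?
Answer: 4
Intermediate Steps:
U = -1
(3 + Q(U))² = (3 - 1)² = 2² = 4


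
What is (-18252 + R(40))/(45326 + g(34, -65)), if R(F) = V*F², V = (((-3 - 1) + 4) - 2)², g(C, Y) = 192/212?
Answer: -314078/1201163 ≈ -0.26148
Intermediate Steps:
g(C, Y) = 48/53 (g(C, Y) = 192*(1/212) = 48/53)
V = 4 (V = ((-4 + 4) - 2)² = (0 - 2)² = (-2)² = 4)
R(F) = 4*F²
(-18252 + R(40))/(45326 + g(34, -65)) = (-18252 + 4*40²)/(45326 + 48/53) = (-18252 + 4*1600)/(2402326/53) = (-18252 + 6400)*(53/2402326) = -11852*53/2402326 = -314078/1201163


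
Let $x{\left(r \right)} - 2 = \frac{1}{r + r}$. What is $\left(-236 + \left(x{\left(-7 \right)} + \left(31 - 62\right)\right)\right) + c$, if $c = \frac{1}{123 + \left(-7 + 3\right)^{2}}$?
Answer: $- \frac{515815}{1946} \approx -265.06$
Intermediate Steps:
$x{\left(r \right)} = 2 + \frac{1}{2 r}$ ($x{\left(r \right)} = 2 + \frac{1}{r + r} = 2 + \frac{1}{2 r}$)
$c = \frac{1}{139}$ ($c = \frac{1}{123 + \left(-4\right)^{2}} = \frac{1}{123 + 16} = \frac{1}{139} \approx 0.0071942$)
$\left(-236 + \left(x{\left(-7 \right)} + \left(31 - 62\right)\right)\right) + c = \left(-236 + \left(\left(2 + \frac{1}{2 \left(-7\right)}\right) + \left(31 - 62\right)\right)\right) + \frac{1}{139} = \left(-236 + \left(\left(2 + \frac{1}{2} \left(- \frac{1}{7}\right)\right) - 31\right)\right) + \frac{1}{139} = \left(-236 + \left(\left(2 - \frac{1}{14}\right) - 31\right)\right) + \frac{1}{139} = \left(-236 + \left(\frac{27}{14} - 31\right)\right) + \frac{1}{139} = \left(-236 - \frac{407}{14}\right) + \frac{1}{139} = - \frac{3711}{14} + \frac{1}{139} = - \frac{515815}{1946}$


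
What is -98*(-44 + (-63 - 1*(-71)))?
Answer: 3528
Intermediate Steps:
-98*(-44 + (-63 - 1*(-71))) = -98*(-44 + (-63 + 71)) = -98*(-44 + 8) = -98*(-36) = 3528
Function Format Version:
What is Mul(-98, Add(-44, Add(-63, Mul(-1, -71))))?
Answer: 3528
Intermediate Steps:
Mul(-98, Add(-44, Add(-63, Mul(-1, -71)))) = Mul(-98, Add(-44, Add(-63, 71))) = Mul(-98, Add(-44, 8)) = Mul(-98, -36) = 3528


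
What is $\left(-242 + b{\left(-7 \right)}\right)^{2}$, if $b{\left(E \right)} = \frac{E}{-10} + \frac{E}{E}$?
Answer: $\frac{5774409}{100} \approx 57744.0$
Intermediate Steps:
$b{\left(E \right)} = 1 - \frac{E}{10}$ ($b{\left(E \right)} = E \left(- \frac{1}{10}\right) + 1 = - \frac{E}{10} + 1 = 1 - \frac{E}{10}$)
$\left(-242 + b{\left(-7 \right)}\right)^{2} = \left(-242 + \left(1 - - \frac{7}{10}\right)\right)^{2} = \left(-242 + \left(1 + \frac{7}{10}\right)\right)^{2} = \left(-242 + \frac{17}{10}\right)^{2} = \left(- \frac{2403}{10}\right)^{2} = \frac{5774409}{100}$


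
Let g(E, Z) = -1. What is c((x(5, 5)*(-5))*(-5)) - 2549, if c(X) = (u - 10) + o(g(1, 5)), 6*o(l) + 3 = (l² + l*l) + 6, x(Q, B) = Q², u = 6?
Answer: -15313/6 ≈ -2552.2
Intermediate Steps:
o(l) = ½ + l²/3 (o(l) = -½ + ((l² + l*l) + 6)/6 = -½ + ((l² + l²) + 6)/6 = -½ + (2*l² + 6)/6 = -½ + (6 + 2*l²)/6 = -½ + (1 + l²/3) = ½ + l²/3)
c(X) = -19/6 (c(X) = (6 - 10) + (½ + (⅓)*(-1)²) = -4 + (½ + (⅓)*1) = -4 + (½ + ⅓) = -4 + ⅚ = -19/6)
c((x(5, 5)*(-5))*(-5)) - 2549 = -19/6 - 2549 = -15313/6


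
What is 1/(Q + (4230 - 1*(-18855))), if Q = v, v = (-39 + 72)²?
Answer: 1/24174 ≈ 4.1367e-5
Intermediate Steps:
v = 1089 (v = 33² = 1089)
Q = 1089
1/(Q + (4230 - 1*(-18855))) = 1/(1089 + (4230 - 1*(-18855))) = 1/(1089 + (4230 + 18855)) = 1/(1089 + 23085) = 1/24174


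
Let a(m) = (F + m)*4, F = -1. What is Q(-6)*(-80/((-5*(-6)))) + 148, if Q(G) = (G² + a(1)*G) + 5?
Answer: 116/3 ≈ 38.667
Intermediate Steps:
a(m) = -4 + 4*m (a(m) = (-1 + m)*4 = -4 + 4*m)
Q(G) = 5 + G² (Q(G) = (G² + (-4 + 4*1)*G) + 5 = (G² + (-4 + 4)*G) + 5 = (G² + 0*G) + 5 = (G² + 0) + 5 = G² + 5 = 5 + G²)
Q(-6)*(-80/((-5*(-6)))) + 148 = (5 + (-6)²)*(-80/((-5*(-6)))) + 148 = (5 + 36)*(-80/30) + 148 = 41*(-80*1/30) + 148 = 41*(-8/3) + 148 = -328/3 + 148 = 116/3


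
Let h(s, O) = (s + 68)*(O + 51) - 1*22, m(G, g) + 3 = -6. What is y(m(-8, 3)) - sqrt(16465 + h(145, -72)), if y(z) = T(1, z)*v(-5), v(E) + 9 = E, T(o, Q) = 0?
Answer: -3*sqrt(1330) ≈ -109.41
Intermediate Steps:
v(E) = -9 + E
m(G, g) = -9 (m(G, g) = -3 - 6 = -9)
h(s, O) = -22 + (51 + O)*(68 + s) (h(s, O) = (68 + s)*(51 + O) - 22 = (51 + O)*(68 + s) - 22 = -22 + (51 + O)*(68 + s))
y(z) = 0 (y(z) = 0*(-9 - 5) = 0*(-14) = 0)
y(m(-8, 3)) - sqrt(16465 + h(145, -72)) = 0 - sqrt(16465 + (3446 + 51*145 + 68*(-72) - 72*145)) = 0 - sqrt(16465 + (3446 + 7395 - 4896 - 10440)) = 0 - sqrt(16465 - 4495) = 0 - sqrt(11970) = 0 - 3*sqrt(1330) = -3*sqrt(1330)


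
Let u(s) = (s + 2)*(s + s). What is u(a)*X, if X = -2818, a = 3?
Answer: -84540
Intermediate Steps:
u(s) = 2*s*(2 + s) (u(s) = (2 + s)*(2*s) = 2*s*(2 + s))
u(a)*X = (2*3*(2 + 3))*(-2818) = (2*3*5)*(-2818) = 30*(-2818) = -84540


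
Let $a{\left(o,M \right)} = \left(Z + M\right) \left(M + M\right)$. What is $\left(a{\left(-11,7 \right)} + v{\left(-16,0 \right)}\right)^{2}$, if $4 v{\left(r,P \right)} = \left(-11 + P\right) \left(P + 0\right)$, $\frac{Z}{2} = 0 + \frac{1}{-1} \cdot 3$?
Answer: $196$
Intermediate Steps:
$Z = -6$ ($Z = 2 \left(0 + \frac{1}{-1} \cdot 3\right) = 2 \left(0 - 3\right) = 2 \left(-3\right) = -6$)
$a{\left(o,M \right)} = 2 M \left(-6 + M\right)$ ($a{\left(o,M \right)} = \left(-6 + M\right) \left(M + M\right) = \left(-6 + M\right) 2 M = 2 M \left(-6 + M\right)$)
$v{\left(r,P \right)} = \frac{P \left(-11 + P\right)}{4}$ ($v{\left(r,P \right)} = \frac{\left(-11 + P\right) \left(P + 0\right)}{4} = \frac{\left(-11 + P\right) P}{4} = \frac{P \left(-11 + P\right)}{4}$)
$\left(a{\left(-11,7 \right)} + v{\left(-16,0 \right)}\right)^{2} = \left(2 \cdot 7 \left(-6 + 7\right) + \frac{1}{4} \cdot 0 \left(-11 + 0\right)\right)^{2} = \left(2 \cdot 7 \cdot 1 + \frac{1}{4} \cdot 0 \left(-11\right)\right)^{2} = \left(14 + 0\right)^{2} = 14^{2} = 196$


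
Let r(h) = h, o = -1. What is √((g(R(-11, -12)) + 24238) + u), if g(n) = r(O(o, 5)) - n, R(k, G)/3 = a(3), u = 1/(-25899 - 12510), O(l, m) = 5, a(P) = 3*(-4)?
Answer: √35817625812990/38409 ≈ 155.82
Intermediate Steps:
a(P) = -12
u = -1/38409 (u = 1/(-38409) = -1/38409 ≈ -2.6036e-5)
R(k, G) = -36 (R(k, G) = 3*(-12) = -36)
g(n) = 5 - n
√((g(R(-11, -12)) + 24238) + u) = √(((5 - 1*(-36)) + 24238) - 1/38409) = √(((5 + 36) + 24238) - 1/38409) = √((41 + 24238) - 1/38409) = √(24279 - 1/38409) = √(932532110/38409) = √35817625812990/38409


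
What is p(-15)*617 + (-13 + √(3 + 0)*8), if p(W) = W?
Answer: -9268 + 8*√3 ≈ -9254.1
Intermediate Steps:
p(-15)*617 + (-13 + √(3 + 0)*8) = -15*617 + (-13 + √(3 + 0)*8) = -9255 + (-13 + √3*8) = -9255 + (-13 + 8*√3) = -9268 + 8*√3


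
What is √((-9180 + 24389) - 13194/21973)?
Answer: √7342808883599/21973 ≈ 123.32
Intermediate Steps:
√((-9180 + 24389) - 13194/21973) = √(15209 - 13194*1/21973) = √(15209 - 13194/21973) = √(334174163/21973) = √7342808883599/21973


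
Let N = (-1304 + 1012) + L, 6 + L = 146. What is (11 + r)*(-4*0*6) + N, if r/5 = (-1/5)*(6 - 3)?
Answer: -152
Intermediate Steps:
L = 140 (L = -6 + 146 = 140)
r = -3 (r = 5*((-1/5)*(6 - 3)) = 5*(-1*⅕*3) = 5*(-⅕*3) = 5*(-⅗) = -3)
N = -152 (N = (-1304 + 1012) + 140 = -292 + 140 = -152)
(11 + r)*(-4*0*6) + N = (11 - 3)*(-4*0*6) - 152 = 8*(0*6) - 152 = 8*0 - 152 = 0 - 152 = -152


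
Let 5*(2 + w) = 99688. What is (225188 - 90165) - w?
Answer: 575437/5 ≈ 1.1509e+5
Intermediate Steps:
w = 99678/5 (w = -2 + (1/5)*99688 = -2 + 99688/5 = 99678/5 ≈ 19936.)
(225188 - 90165) - w = (225188 - 90165) - 1*99678/5 = 135023 - 99678/5 = 575437/5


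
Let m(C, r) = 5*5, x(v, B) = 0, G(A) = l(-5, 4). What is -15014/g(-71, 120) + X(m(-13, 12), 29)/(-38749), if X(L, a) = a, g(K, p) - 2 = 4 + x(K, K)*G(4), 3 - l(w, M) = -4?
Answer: -290888830/116247 ≈ -2502.3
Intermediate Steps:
l(w, M) = 7 (l(w, M) = 3 - 1*(-4) = 3 + 4 = 7)
G(A) = 7
m(C, r) = 25
g(K, p) = 6 (g(K, p) = 2 + (4 + 0*7) = 2 + (4 + 0) = 2 + 4 = 6)
-15014/g(-71, 120) + X(m(-13, 12), 29)/(-38749) = -15014/6 + 29/(-38749) = -15014*⅙ + 29*(-1/38749) = -7507/3 - 29/38749 = -290888830/116247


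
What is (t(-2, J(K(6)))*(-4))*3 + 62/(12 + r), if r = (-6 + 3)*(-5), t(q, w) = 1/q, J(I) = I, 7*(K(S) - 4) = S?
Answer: 224/27 ≈ 8.2963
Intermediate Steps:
K(S) = 4 + S/7
r = 15 (r = -3*(-5) = 15)
(t(-2, J(K(6)))*(-4))*3 + 62/(12 + r) = (-4/(-2))*3 + 62/(12 + 15) = -½*(-4)*3 + 62/27 = 2*3 + 62*(1/27) = 6 + 62/27 = 224/27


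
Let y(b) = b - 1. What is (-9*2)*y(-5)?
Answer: 108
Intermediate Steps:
y(b) = -1 + b
(-9*2)*y(-5) = (-9*2)*(-1 - 5) = -18*(-6) = 108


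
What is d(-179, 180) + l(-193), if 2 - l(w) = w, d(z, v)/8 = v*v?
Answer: 259395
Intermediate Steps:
d(z, v) = 8*v**2 (d(z, v) = 8*(v*v) = 8*v**2)
l(w) = 2 - w
d(-179, 180) + l(-193) = 8*180**2 + (2 - 1*(-193)) = 8*32400 + (2 + 193) = 259200 + 195 = 259395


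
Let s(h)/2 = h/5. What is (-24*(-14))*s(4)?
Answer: 2688/5 ≈ 537.60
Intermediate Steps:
s(h) = 2*h/5 (s(h) = 2*(h/5) = 2*h/5)
(-24*(-14))*s(4) = (-24*(-14))*((⅖)*4) = 336*(8/5) = 2688/5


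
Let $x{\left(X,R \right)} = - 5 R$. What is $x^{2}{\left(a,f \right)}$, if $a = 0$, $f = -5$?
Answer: $625$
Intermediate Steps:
$x^{2}{\left(a,f \right)} = \left(\left(-5\right) \left(-5\right)\right)^{2} = 25^{2} = 625$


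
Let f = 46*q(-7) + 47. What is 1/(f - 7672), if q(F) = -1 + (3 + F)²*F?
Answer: -1/12823 ≈ -7.7985e-5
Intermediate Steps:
q(F) = -1 + F*(3 + F)²
f = -5151 (f = 46*(-1 - 7*(3 - 7)²) + 47 = 46*(-1 - 7*(-4)²) + 47 = 46*(-1 - 7*16) + 47 = 46*(-1 - 112) + 47 = 46*(-113) + 47 = -5198 + 47 = -5151)
1/(f - 7672) = 1/(-5151 - 7672) = 1/(-12823) = -1/12823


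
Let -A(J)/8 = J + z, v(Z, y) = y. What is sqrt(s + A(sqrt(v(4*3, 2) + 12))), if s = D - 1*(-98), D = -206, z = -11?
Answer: 2*sqrt(-5 - 2*sqrt(14)) ≈ 7.0663*I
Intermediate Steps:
A(J) = 88 - 8*J (A(J) = -8*(J - 11) = -8*(-11 + J) = 88 - 8*J)
s = -108 (s = -206 - 1*(-98) = -206 + 98 = -108)
sqrt(s + A(sqrt(v(4*3, 2) + 12))) = sqrt(-108 + (88 - 8*sqrt(2 + 12))) = sqrt(-108 + (88 - 8*sqrt(14))) = sqrt(-20 - 8*sqrt(14))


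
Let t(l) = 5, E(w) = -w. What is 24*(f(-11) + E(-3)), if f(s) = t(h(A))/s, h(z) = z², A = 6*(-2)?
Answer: 672/11 ≈ 61.091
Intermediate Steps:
A = -12
f(s) = 5/s
24*(f(-11) + E(-3)) = 24*(5/(-11) - 1*(-3)) = 24*(5*(-1/11) + 3) = 24*(-5/11 + 3) = 24*(28/11) = 672/11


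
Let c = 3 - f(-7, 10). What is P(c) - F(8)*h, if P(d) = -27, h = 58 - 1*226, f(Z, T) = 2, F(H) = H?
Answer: 1317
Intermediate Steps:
h = -168 (h = 58 - 226 = -168)
c = 1 (c = 3 - 1*2 = 3 - 2 = 1)
P(c) - F(8)*h = -27 - 8*(-168) = -27 - 1*(-1344) = -27 + 1344 = 1317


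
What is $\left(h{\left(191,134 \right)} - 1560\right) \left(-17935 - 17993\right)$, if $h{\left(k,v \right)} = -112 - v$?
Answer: $64885968$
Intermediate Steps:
$\left(h{\left(191,134 \right)} - 1560\right) \left(-17935 - 17993\right) = \left(\left(-112 - 134\right) - 1560\right) \left(-17935 - 17993\right) = \left(\left(-112 - 134\right) - 1560\right) \left(-35928\right) = \left(-246 - 1560\right) \left(-35928\right) = \left(-1806\right) \left(-35928\right) = 64885968$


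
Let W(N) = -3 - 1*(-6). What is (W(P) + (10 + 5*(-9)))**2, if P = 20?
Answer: 1024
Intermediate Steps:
W(N) = 3 (W(N) = -3 + 6 = 3)
(W(P) + (10 + 5*(-9)))**2 = (3 + (10 + 5*(-9)))**2 = (3 + (10 - 45))**2 = (3 - 35)**2 = (-32)**2 = 1024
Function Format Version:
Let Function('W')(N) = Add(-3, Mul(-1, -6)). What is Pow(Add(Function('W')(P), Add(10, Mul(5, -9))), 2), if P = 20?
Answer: 1024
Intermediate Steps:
Function('W')(N) = 3 (Function('W')(N) = Add(-3, 6) = 3)
Pow(Add(Function('W')(P), Add(10, Mul(5, -9))), 2) = Pow(Add(3, Add(10, Mul(5, -9))), 2) = Pow(Add(3, Add(10, -45)), 2) = Pow(Add(3, -35), 2) = Pow(-32, 2) = 1024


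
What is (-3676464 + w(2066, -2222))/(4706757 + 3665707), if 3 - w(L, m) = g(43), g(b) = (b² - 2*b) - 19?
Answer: -3678205/8372464 ≈ -0.43932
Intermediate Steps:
g(b) = -19 + b² - 2*b
w(L, m) = -1741 (w(L, m) = 3 - (-19 + 43² - 2*43) = 3 - (-19 + 1849 - 86) = 3 - 1*1744 = 3 - 1744 = -1741)
(-3676464 + w(2066, -2222))/(4706757 + 3665707) = (-3676464 - 1741)/(4706757 + 3665707) = -3678205/8372464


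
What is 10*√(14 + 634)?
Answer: 180*√2 ≈ 254.56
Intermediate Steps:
10*√(14 + 634) = 10*√648 = 10*(18*√2) = 180*√2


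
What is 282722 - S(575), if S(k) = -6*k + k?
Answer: 285597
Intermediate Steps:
S(k) = -5*k
282722 - S(575) = 282722 - (-5)*575 = 282722 - 1*(-2875) = 282722 + 2875 = 285597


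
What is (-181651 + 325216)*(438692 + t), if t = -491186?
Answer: -7536301110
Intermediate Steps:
(-181651 + 325216)*(438692 + t) = (-181651 + 325216)*(438692 - 491186) = 143565*(-52494) = -7536301110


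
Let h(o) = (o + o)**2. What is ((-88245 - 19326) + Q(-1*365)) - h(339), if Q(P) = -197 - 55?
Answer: -567507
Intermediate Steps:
h(o) = 4*o**2 (h(o) = (2*o)**2 = 4*o**2)
Q(P) = -252
((-88245 - 19326) + Q(-1*365)) - h(339) = ((-88245 - 19326) - 252) - 4*339**2 = (-107571 - 252) - 4*114921 = -107823 - 1*459684 = -107823 - 459684 = -567507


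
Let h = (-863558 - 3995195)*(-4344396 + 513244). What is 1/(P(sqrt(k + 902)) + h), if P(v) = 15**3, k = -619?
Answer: 1/18614621276831 ≈ 5.3721e-14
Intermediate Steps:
P(v) = 3375
h = 18614621273456 (h = -4858753*(-3831152) = 18614621273456)
1/(P(sqrt(k + 902)) + h) = 1/(3375 + 18614621273456) = 1/18614621276831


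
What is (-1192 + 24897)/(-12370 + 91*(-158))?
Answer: -23705/26748 ≈ -0.88623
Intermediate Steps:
(-1192 + 24897)/(-12370 + 91*(-158)) = 23705/(-12370 - 14378) = 23705/(-26748) = 23705*(-1/26748) = -23705/26748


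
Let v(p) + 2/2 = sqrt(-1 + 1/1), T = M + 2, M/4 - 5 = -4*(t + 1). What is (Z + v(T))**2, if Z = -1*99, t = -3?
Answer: 10000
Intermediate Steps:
Z = -99
M = 52 (M = 20 + 4*(-4*(-3 + 1)) = 20 + 4*(-4*(-2)) = 20 + 4*8 = 20 + 32 = 52)
T = 54 (T = 52 + 2 = 54)
v(p) = -1 (v(p) = -1 + sqrt(-1 + 1/1) = -1 + sqrt(-1 + 1) = -1 + sqrt(0) = -1 + 0 = -1)
(Z + v(T))**2 = (-99 - 1)**2 = (-100)**2 = 10000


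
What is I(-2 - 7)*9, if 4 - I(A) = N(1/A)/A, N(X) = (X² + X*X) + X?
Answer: 2909/81 ≈ 35.914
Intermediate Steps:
N(X) = X + 2*X² (N(X) = (X² + X²) + X = 2*X² + X = X + 2*X²)
I(A) = 4 - (1 + 2/A)/A² (I(A) = 4 - (1 + 2/A)/A/A = 4 - (1 + 2/A)/A²)
I(-2 - 7)*9 = ((-2 - (-2 - 7) + 4*(-2 - 7)³)/(-2 - 7)³)*9 = ((-2 - 1*(-9) + 4*(-9)³)/(-9)³)*9 = -(-2 + 9 + 4*(-729))/729*9 = -(-2 + 9 - 2916)/729*9 = -1/729*(-2909)*9 = (2909/729)*9 = 2909/81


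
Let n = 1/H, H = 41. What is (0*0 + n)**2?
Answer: 1/1681 ≈ 0.00059488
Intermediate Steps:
n = 1/41 ≈ 0.024390
(0*0 + n)**2 = (0*0 + 1/41)**2 = (0 + 1/41)**2 = (1/41)**2 = 1/1681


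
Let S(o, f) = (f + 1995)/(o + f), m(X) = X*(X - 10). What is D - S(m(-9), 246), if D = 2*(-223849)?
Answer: -62230769/139 ≈ -4.4770e+5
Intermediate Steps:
D = -447698
m(X) = X*(-10 + X)
S(o, f) = (1995 + f)/(f + o)
D - S(m(-9), 246) = -447698 - (1995 + 246)/(246 - 9*(-10 - 9)) = -447698 - 2241/(246 - 9*(-19)) = -447698 - 2241/(246 + 171) = -447698 - 2241/417 = -447698 - 1*747/139 = -447698 - 747/139 = -62230769/139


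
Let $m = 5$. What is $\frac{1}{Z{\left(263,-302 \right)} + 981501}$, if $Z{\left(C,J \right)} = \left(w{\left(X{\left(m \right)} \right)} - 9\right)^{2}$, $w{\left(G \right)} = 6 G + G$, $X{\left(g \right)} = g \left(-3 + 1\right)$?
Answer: $\frac{1}{987742} \approx 1.0124 \cdot 10^{-6}$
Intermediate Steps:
$X{\left(g \right)} = - 2 g$ ($X{\left(g \right)} = g \left(-2\right) = - 2 g$)
$w{\left(G \right)} = 7 G$
$Z{\left(C,J \right)} = 6241$ ($Z{\left(C,J \right)} = \left(7 \left(\left(-2\right) 5\right) - 9\right)^{2} = \left(7 \left(-10\right) - 9\right)^{2} = \left(-70 - 9\right)^{2} = \left(-79\right)^{2} = 6241$)
$\frac{1}{Z{\left(263,-302 \right)} + 981501} = \frac{1}{6241 + 981501} = \frac{1}{987742}$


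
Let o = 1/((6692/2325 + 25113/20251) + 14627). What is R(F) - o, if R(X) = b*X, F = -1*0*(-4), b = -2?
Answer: -4280325/62625941722 ≈ -6.8347e-5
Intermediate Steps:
F = 0 (F = 0*(-4) = 0)
o = 4280325/62625941722 (o = 1/((6692*(1/2325) + 25113*(1/20251)) + 14627) = 1/((6692/2325 + 2283/1841) + 14627) = 1/(17627947/4280325 + 14627) = 1/(62625941722/4280325) = 4280325/62625941722 ≈ 6.8347e-5)
R(X) = -2*X
R(F) - o = -2*0 - 1*4280325/62625941722 = 0 - 4280325/62625941722 = -4280325/62625941722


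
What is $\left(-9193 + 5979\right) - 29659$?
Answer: $-32873$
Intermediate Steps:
$\left(-9193 + 5979\right) - 29659 = -3214 - 29659 = -32873$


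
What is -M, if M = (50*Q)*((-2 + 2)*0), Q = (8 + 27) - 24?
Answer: 0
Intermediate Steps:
Q = 11 (Q = 35 - 24 = 11)
M = 0 (M = (50*11)*((-2 + 2)*0) = 550*(0*0) = 550*0 = 0)
-M = -1*0 = 0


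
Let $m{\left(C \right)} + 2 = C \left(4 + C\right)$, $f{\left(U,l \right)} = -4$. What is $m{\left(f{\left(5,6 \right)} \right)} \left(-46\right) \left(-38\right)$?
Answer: $-3496$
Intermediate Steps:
$m{\left(C \right)} = -2 + C \left(4 + C\right)$
$m{\left(f{\left(5,6 \right)} \right)} \left(-46\right) \left(-38\right) = \left(-2 + \left(-4\right)^{2} + 4 \left(-4\right)\right) \left(-46\right) \left(-38\right) = \left(-2 + 16 - 16\right) \left(-46\right) \left(-38\right) = \left(-2\right) \left(-46\right) \left(-38\right) = 92 \left(-38\right) = -3496$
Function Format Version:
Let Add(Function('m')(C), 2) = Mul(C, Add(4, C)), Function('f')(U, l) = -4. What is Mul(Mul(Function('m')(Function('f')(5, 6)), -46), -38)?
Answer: -3496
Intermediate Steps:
Function('m')(C) = Add(-2, Mul(C, Add(4, C)))
Mul(Mul(Function('m')(Function('f')(5, 6)), -46), -38) = Mul(Mul(Add(-2, Pow(-4, 2), Mul(4, -4)), -46), -38) = Mul(Mul(Add(-2, 16, -16), -46), -38) = Mul(Mul(-2, -46), -38) = Mul(92, -38) = -3496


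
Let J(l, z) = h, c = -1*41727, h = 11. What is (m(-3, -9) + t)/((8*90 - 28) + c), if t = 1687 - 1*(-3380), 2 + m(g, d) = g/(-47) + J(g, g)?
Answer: -47715/385729 ≈ -0.12370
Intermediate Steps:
c = -41727
J(l, z) = 11
m(g, d) = 9 - g/47 (m(g, d) = -2 + (g/(-47) + 11) = -2 + (g*(-1/47) + 11) = -2 + (-g/47 + 11) = -2 + (11 - g/47) = 9 - g/47)
t = 5067 (t = 1687 + 3380 = 5067)
(m(-3, -9) + t)/((8*90 - 28) + c) = ((9 - 1/47*(-3)) + 5067)/((8*90 - 28) - 41727) = ((9 + 3/47) + 5067)/((720 - 28) - 41727) = (426/47 + 5067)/(692 - 41727) = (238575/47)/(-41035) = (238575/47)*(-1/41035) = -47715/385729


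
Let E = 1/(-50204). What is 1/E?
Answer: -50204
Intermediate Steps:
E = -1/50204 ≈ -1.9919e-5
1/E = 1/(-1/50204) = -50204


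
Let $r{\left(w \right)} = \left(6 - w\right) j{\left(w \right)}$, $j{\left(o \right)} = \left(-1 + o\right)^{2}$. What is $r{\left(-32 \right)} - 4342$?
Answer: $37040$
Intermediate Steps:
$r{\left(w \right)} = \left(-1 + w\right)^{2} \left(6 - w\right)$ ($r{\left(w \right)} = \left(6 - w\right) \left(-1 + w\right)^{2} = \left(-1 + w\right)^{2} \left(6 - w\right)$)
$r{\left(-32 \right)} - 4342 = \left(-1 - 32\right)^{2} \left(6 - -32\right) - 4342 = \left(-33\right)^{2} \left(6 + 32\right) - 4342 = 1089 \cdot 38 - 4342 = 41382 - 4342 = 37040$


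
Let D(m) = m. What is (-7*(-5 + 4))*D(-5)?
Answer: -35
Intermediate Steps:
(-7*(-5 + 4))*D(-5) = -7*(-5 + 4)*(-5) = -7*(-1)*(-5) = 7*(-5) = -35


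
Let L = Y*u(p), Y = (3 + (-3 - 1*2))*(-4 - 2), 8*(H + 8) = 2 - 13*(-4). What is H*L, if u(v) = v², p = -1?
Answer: -15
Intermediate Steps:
H = -5/4 (H = -8 + (2 - 13*(-4))/8 = -8 + (2 + 52)/8 = -8 + (⅛)*54 = -8 + 27/4 = -5/4 ≈ -1.2500)
Y = 12 (Y = (3 + (-3 - 2))*(-6) = (3 - 5)*(-6) = -2*(-6) = 12)
L = 12 (L = 12*(-1)² = 12*1 = 12)
H*L = -5/4*12 = -15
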